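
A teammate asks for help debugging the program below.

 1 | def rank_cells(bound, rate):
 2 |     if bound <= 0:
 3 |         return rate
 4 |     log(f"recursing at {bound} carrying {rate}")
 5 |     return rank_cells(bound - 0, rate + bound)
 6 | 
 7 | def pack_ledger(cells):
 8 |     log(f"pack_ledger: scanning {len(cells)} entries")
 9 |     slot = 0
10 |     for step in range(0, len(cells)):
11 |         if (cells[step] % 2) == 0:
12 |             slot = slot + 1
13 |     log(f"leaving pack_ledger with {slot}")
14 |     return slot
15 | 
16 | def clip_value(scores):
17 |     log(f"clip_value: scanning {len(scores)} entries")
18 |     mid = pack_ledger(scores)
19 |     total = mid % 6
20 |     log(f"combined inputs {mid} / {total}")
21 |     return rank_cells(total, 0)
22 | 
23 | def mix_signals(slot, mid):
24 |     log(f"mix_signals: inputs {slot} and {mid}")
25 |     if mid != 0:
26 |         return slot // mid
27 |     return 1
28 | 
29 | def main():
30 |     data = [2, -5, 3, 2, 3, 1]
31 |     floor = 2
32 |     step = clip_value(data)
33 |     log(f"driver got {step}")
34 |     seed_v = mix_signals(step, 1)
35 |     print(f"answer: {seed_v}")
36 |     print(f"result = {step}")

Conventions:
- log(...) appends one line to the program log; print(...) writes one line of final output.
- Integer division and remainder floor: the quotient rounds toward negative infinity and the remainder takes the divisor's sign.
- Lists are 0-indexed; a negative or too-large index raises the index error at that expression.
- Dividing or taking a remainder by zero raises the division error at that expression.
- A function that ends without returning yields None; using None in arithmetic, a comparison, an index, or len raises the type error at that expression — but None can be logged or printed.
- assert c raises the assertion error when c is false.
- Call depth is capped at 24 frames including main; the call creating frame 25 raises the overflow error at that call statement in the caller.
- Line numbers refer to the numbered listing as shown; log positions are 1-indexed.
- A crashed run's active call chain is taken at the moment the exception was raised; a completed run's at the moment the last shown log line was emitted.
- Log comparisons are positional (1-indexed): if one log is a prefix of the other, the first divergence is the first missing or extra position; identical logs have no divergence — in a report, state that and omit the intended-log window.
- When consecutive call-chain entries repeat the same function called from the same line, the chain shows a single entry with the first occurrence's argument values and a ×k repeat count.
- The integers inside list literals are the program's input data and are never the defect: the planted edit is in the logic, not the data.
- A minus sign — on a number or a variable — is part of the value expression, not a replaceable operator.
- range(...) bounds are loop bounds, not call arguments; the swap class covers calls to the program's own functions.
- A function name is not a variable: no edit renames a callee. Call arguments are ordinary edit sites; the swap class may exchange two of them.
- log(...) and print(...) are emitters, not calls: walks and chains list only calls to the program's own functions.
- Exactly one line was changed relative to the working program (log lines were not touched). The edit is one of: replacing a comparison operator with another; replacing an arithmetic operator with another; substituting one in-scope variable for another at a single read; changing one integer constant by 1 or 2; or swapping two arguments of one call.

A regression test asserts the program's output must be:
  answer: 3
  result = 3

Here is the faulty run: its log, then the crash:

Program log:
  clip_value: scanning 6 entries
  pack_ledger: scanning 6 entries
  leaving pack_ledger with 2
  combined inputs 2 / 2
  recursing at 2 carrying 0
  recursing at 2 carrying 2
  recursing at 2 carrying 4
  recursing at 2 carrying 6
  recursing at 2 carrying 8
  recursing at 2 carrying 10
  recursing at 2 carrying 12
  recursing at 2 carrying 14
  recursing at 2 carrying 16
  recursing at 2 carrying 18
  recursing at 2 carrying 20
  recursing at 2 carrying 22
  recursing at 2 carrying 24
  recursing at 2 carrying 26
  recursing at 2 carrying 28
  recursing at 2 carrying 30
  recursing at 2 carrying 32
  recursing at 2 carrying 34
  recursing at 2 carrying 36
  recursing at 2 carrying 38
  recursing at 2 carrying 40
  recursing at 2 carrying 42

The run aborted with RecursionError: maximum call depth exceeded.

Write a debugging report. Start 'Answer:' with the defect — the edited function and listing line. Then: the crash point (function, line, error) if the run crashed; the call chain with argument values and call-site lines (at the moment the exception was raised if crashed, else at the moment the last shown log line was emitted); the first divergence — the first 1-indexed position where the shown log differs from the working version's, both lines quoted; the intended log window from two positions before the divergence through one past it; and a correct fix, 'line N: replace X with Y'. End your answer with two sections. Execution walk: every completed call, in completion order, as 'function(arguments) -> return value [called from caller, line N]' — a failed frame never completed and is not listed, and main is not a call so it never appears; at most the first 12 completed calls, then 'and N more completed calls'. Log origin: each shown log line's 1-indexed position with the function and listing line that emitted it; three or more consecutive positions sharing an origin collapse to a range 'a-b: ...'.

Answer: the defect is in rank_cells at line 5.
Core observation: The log first diverges at position 6: the faulty run prints 'recursing at 2 carrying 2' where the working version prints 'recursing at 1 carrying 2'.
Crash: rank_cells, line 5, RecursionError.
Call chain: main -> clip_value([2, -5, 3, 2, 3, 1]) (called at line 32) -> rank_cells(2, 0) (called at line 21) -> rank_cells(2, 2) (called at line 5) ×21.
First divergence: position 6 — shown 'recursing at 2 carrying 2', intended 'recursing at 1 carrying 2'.
Intended log window:
  4: combined inputs 2 / 2
  5: recursing at 2 carrying 0
  6: recursing at 1 carrying 2
  7: driver got 3
Execution walk:
  pack_ledger([2, -5, 3, 2, 3, 1]) -> 2  [called from clip_value, line 18]
Origin of each log line:
  1 — clip_value, line 17
  2 — pack_ledger, line 8
  3 — pack_ledger, line 13
  4 — clip_value, line 20
  5-26 — rank_cells, line 4
A correct fix: line 5: replace `0` with `1`.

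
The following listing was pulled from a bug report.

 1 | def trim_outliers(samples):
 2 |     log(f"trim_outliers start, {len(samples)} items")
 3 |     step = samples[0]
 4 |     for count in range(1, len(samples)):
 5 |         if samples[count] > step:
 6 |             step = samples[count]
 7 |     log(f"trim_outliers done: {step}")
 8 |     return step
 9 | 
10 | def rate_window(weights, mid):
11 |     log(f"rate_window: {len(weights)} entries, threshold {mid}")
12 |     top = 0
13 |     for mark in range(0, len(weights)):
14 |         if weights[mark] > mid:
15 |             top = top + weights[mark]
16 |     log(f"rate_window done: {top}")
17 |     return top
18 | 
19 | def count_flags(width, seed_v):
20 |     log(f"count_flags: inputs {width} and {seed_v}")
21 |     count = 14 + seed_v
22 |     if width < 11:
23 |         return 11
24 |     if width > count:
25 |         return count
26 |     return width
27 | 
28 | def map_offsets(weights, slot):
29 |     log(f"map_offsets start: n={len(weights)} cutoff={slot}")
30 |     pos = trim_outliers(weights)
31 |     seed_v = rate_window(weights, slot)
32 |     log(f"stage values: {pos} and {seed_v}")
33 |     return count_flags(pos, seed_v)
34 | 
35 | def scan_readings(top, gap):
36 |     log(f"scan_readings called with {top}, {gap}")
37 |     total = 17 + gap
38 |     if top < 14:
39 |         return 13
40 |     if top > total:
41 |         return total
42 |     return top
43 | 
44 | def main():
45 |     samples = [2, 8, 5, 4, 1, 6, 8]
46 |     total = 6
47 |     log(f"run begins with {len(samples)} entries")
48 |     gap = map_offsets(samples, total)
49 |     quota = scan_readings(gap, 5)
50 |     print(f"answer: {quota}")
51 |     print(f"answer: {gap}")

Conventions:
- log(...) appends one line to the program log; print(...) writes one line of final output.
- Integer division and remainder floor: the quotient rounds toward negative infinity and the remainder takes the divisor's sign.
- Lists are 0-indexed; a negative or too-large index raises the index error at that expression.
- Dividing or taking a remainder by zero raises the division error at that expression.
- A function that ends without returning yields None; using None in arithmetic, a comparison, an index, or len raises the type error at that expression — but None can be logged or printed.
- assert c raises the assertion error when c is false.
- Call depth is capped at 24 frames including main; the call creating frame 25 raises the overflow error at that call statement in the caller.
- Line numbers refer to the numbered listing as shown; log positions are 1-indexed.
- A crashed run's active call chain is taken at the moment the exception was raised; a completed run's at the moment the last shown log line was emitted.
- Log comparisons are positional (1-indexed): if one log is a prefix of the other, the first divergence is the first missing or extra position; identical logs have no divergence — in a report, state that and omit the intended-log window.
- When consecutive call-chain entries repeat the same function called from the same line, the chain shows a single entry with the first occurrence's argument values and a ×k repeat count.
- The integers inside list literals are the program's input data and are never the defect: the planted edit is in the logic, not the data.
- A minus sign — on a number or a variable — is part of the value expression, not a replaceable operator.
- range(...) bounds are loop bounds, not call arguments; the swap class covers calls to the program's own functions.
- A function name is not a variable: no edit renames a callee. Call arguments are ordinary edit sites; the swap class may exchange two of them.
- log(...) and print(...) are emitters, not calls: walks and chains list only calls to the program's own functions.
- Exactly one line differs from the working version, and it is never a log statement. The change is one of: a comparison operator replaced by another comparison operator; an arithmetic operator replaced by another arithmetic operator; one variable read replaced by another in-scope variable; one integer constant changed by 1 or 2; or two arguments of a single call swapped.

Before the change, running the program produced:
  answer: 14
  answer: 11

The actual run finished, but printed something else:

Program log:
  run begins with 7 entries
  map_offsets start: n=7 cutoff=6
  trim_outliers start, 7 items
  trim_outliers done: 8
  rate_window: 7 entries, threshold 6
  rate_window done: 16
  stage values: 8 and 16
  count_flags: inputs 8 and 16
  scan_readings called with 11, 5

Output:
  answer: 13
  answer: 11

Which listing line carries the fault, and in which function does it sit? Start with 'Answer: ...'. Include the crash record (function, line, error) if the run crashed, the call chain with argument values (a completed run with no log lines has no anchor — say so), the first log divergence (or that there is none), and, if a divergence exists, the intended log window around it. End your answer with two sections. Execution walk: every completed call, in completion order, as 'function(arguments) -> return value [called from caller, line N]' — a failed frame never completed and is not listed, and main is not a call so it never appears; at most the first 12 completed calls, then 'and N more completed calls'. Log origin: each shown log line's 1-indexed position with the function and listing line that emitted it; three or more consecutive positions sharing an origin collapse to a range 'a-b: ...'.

Answer: the defect is in scan_readings at line 39.
The tell: No log line changed; the fault shows up purely in the output.
Call chain: main -> scan_readings(11, 5) (called at line 49).
First divergence: there is none — every log position agrees.
Execution walk:
  trim_outliers([2, 8, 5, 4, 1, 6, 8]) -> 8  [called from map_offsets, line 30]
  rate_window([2, 8, 5, 4, 1, 6, 8], 6) -> 16  [called from map_offsets, line 31]
  count_flags(8, 16) -> 11  [called from map_offsets, line 33]
  map_offsets([2, 8, 5, 4, 1, 6, 8], 6) -> 11  [called from main, line 48]
  scan_readings(11, 5) -> 13  [called from main, line 49]
Log origin:
  1: emitted by main (line 47)
  2: emitted by map_offsets (line 29)
  3: emitted by trim_outliers (line 2)
  4: emitted by trim_outliers (line 7)
  5: emitted by rate_window (line 11)
  6: emitted by rate_window (line 16)
  7: emitted by map_offsets (line 32)
  8: emitted by count_flags (line 20)
  9: emitted by scan_readings (line 36)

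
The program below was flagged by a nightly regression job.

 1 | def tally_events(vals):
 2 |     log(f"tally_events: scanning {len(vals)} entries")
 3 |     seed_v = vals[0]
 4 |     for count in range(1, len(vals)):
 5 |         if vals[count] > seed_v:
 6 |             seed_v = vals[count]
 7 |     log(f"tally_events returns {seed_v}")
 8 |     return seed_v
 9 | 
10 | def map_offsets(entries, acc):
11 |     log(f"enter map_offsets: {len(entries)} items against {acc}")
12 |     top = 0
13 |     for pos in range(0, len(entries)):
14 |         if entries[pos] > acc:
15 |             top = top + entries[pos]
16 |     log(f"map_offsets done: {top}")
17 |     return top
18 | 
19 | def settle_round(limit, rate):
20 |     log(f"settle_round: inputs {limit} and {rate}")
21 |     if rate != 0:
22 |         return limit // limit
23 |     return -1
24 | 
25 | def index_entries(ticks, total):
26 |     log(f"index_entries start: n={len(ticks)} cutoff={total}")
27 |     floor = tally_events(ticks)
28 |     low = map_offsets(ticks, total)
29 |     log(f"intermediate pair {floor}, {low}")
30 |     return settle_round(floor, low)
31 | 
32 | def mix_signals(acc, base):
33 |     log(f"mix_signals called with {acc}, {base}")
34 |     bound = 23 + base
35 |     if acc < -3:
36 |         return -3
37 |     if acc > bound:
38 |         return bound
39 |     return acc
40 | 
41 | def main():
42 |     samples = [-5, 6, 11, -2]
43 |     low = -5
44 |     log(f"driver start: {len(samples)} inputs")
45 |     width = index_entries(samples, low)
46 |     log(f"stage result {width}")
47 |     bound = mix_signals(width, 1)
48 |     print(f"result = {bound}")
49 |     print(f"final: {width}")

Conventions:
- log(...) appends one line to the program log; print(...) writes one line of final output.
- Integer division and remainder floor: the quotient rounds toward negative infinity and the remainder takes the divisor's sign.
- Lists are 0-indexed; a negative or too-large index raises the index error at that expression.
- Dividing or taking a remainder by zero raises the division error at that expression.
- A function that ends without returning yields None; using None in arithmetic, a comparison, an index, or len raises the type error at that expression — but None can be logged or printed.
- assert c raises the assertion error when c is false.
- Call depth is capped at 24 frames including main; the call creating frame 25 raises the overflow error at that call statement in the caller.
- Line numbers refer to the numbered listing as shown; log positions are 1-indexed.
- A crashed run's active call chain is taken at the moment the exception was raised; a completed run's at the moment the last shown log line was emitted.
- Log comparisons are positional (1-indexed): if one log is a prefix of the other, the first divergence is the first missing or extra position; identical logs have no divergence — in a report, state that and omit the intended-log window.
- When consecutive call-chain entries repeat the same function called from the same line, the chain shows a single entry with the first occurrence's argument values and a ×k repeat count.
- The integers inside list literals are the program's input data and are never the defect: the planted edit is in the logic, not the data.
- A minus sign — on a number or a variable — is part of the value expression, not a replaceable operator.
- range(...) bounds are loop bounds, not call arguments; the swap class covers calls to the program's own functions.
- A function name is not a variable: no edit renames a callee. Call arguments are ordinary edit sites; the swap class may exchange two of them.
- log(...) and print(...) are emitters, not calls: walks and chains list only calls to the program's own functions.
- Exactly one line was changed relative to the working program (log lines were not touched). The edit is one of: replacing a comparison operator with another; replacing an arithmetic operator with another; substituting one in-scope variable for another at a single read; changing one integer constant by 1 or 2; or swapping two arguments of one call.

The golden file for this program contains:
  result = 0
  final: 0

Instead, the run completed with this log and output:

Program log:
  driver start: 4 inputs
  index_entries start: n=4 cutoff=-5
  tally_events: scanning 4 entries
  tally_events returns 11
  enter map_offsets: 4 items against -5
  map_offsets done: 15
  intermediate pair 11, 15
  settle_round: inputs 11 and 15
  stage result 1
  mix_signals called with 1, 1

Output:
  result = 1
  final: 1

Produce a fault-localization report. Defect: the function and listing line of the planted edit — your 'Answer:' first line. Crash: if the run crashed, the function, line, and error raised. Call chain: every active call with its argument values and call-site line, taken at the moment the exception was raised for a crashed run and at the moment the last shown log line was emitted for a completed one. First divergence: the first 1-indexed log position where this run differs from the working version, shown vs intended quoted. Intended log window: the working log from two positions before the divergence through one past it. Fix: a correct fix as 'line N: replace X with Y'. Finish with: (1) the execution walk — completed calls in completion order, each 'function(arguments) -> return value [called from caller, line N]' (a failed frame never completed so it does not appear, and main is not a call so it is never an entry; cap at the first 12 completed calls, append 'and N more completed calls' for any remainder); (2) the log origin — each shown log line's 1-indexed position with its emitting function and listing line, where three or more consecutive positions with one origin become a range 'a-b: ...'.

Answer: the defect is in settle_round at line 22.
Key fact: The earliest visible damage is log position 9 — 'stage result 1' rather than the intended 'stage result 0'.
Call chain: main -> mix_signals(1, 1) (called at line 47).
First divergence: position 9; shown 'stage result 1' vs intended 'stage result 0'.
Intended log window:
  7: intermediate pair 11, 15
  8: settle_round: inputs 11 and 15
  9: stage result 0
  10: mix_signals called with 0, 1
Execution walk:
  tally_events([-5, 6, 11, -2]) -> 11  [called from index_entries, line 27]
  map_offsets([-5, 6, 11, -2], -5) -> 15  [called from index_entries, line 28]
  settle_round(11, 15) -> 1  [called from index_entries, line 30]
  index_entries([-5, 6, 11, -2], -5) -> 1  [called from main, line 45]
  mix_signals(1, 1) -> 1  [called from main, line 47]
Origin of each log line:
  1: from main, line 44
  2: from index_entries, line 26
  3: from tally_events, line 2
  4: from tally_events, line 7
  5: from map_offsets, line 11
  6: from map_offsets, line 16
  7: from index_entries, line 29
  8: from settle_round, line 20
  9: from main, line 46
  10: from mix_signals, line 33
A correct fix: line 22: replace `limit // limit` with `limit // rate`.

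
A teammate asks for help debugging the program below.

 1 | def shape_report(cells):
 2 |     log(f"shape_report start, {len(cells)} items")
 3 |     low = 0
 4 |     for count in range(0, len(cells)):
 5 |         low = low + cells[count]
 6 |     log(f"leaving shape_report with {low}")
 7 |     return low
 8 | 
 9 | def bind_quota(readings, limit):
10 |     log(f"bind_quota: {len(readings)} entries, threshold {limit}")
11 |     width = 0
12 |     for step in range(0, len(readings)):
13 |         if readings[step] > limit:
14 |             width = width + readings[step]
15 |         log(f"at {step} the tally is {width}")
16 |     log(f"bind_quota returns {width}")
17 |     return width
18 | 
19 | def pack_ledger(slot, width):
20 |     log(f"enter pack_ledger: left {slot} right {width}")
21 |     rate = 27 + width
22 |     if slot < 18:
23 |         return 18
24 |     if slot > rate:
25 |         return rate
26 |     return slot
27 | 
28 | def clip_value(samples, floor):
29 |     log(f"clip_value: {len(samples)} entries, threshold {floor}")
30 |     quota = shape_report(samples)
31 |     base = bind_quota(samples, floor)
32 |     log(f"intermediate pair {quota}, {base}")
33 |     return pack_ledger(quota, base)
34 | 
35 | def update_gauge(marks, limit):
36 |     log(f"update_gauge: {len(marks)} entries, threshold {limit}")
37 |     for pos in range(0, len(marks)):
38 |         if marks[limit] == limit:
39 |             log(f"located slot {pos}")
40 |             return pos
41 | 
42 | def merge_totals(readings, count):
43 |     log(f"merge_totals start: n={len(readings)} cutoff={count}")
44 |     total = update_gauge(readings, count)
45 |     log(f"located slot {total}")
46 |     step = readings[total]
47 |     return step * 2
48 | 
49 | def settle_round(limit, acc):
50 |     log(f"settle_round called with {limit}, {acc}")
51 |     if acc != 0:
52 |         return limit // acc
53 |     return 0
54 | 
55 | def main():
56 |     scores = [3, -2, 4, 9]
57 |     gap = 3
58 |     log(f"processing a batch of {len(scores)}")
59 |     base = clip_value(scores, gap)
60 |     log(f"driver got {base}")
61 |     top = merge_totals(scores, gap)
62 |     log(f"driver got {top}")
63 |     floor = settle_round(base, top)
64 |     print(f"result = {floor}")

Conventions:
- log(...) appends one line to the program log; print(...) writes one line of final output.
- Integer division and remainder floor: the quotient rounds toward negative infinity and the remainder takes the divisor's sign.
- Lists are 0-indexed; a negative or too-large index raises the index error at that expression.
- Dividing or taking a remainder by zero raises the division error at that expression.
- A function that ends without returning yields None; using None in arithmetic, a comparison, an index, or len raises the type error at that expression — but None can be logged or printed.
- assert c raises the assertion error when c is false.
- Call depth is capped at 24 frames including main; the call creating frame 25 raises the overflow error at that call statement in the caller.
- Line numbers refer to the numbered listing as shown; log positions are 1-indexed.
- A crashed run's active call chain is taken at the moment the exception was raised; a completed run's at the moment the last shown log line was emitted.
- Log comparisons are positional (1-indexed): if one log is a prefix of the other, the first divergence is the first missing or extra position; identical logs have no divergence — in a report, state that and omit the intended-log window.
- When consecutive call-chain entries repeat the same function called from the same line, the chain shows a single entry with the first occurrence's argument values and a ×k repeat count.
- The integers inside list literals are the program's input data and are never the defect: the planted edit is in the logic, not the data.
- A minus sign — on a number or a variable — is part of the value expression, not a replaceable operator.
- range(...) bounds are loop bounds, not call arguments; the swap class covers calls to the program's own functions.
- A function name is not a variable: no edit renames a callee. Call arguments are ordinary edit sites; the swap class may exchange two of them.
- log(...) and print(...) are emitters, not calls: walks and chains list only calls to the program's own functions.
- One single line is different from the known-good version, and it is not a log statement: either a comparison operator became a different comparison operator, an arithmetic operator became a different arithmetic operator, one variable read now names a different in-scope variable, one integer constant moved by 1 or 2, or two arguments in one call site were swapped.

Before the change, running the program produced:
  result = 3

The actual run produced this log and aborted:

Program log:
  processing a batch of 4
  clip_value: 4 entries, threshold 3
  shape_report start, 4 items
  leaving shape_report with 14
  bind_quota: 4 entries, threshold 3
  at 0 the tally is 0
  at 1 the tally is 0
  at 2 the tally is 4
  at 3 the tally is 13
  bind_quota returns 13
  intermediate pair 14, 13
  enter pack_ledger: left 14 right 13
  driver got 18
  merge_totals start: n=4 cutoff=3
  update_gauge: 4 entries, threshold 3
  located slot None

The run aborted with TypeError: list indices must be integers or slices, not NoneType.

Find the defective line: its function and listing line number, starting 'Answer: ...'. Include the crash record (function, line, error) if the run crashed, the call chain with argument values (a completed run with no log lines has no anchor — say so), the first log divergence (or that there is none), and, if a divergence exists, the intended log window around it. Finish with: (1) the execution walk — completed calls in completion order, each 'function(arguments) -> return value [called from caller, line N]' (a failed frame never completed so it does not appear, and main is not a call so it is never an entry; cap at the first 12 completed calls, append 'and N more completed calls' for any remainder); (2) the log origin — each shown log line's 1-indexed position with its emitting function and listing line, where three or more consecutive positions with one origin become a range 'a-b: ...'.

Answer: the defect is in update_gauge at line 38.
Key fact: The log first diverges at position 16: the faulty run prints 'located slot None' where the working version prints 'located slot 0'.
Crash: merge_totals, line 46, TypeError.
Call chain: main -> merge_totals([3, -2, 4, 9], 3) (called at line 61).
First divergence: at position 16 the run shows 'located slot None' where the working version logs 'located slot 0'.
Intended log window:
  14: merge_totals start: n=4 cutoff=3
  15: update_gauge: 4 entries, threshold 3
  16: located slot 0
  17: located slot 0
Execution walk:
  shape_report([3, -2, 4, 9]) -> 14  [called from clip_value, line 30]
  bind_quota([3, -2, 4, 9], 3) -> 13  [called from clip_value, line 31]
  pack_ledger(14, 13) -> 18  [called from clip_value, line 33]
  clip_value([3, -2, 4, 9], 3) -> 18  [called from main, line 59]
  update_gauge([3, -2, 4, 9], 3) -> None  [called from merge_totals, line 44]
Log origin:
  1: logged in main at line 58
  2: logged in clip_value at line 29
  3: logged in shape_report at line 2
  4: logged in shape_report at line 6
  5: logged in bind_quota at line 10
  6-9: logged in bind_quota at line 15
  10: logged in bind_quota at line 16
  11: logged in clip_value at line 32
  12: logged in pack_ledger at line 20
  13: logged in main at line 60
  14: logged in merge_totals at line 43
  15: logged in update_gauge at line 36
  16: logged in merge_totals at line 45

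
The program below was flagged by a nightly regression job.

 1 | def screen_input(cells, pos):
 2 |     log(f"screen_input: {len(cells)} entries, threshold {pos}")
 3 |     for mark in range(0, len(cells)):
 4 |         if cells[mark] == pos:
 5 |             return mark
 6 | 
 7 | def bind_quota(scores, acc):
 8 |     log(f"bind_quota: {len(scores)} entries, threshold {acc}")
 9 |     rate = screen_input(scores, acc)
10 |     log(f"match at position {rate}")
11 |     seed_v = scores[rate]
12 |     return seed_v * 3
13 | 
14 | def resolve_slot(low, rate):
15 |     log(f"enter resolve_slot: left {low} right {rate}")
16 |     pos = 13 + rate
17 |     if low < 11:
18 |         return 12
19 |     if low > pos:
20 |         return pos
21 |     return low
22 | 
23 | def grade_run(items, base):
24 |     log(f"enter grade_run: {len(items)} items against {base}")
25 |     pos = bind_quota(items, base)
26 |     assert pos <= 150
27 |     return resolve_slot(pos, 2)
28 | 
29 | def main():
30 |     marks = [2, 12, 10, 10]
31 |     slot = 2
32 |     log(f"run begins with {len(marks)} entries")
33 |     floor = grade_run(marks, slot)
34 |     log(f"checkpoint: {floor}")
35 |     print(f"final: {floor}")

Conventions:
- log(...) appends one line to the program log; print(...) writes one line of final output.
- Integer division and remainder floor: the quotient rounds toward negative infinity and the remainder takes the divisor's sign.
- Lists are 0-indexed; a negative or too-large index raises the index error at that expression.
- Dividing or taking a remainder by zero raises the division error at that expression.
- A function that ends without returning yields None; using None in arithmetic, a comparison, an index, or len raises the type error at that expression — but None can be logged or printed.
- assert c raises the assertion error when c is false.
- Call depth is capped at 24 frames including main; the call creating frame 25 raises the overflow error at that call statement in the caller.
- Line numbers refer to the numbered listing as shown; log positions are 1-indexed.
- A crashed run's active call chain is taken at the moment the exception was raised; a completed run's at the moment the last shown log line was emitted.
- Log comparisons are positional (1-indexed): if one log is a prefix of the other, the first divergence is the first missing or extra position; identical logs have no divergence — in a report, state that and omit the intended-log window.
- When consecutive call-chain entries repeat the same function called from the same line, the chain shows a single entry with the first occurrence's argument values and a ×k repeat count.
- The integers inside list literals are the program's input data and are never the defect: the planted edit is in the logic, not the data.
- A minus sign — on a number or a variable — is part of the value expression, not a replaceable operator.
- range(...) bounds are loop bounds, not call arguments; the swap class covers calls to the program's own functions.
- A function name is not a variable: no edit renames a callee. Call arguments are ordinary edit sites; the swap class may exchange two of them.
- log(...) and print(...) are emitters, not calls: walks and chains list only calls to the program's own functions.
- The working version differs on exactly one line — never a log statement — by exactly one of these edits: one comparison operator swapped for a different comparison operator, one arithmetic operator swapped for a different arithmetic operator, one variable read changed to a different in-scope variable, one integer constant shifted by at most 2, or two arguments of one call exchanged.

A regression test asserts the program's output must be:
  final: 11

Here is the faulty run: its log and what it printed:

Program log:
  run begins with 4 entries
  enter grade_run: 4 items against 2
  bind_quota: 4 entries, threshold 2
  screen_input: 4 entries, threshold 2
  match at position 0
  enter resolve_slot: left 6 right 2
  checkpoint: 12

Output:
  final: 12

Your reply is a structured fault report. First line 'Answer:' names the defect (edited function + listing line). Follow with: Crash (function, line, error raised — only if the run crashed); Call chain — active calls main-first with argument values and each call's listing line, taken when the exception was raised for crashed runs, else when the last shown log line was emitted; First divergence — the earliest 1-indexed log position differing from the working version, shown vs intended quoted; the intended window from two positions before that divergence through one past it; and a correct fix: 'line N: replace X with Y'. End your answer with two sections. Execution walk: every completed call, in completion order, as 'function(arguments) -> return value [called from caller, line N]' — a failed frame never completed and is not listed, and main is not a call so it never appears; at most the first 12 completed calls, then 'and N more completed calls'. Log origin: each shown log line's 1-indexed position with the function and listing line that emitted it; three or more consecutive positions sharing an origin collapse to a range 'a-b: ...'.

Answer: the defect is in resolve_slot at line 18.
Key observation: The log first diverges at position 7: the faulty run prints 'checkpoint: 12' where the working version prints 'checkpoint: 11'.
Call chain: main.
First divergence: at position 7 the run shows 'checkpoint: 12' where the working version logs 'checkpoint: 11'.
Intended log window:
  5: match at position 0
  6: enter resolve_slot: left 6 right 2
  7: checkpoint: 11
Execution walk:
  screen_input([2, 12, 10, 10], 2) -> 0  [called from bind_quota, line 9]
  bind_quota([2, 12, 10, 10], 2) -> 6  [called from grade_run, line 25]
  resolve_slot(6, 2) -> 12  [called from grade_run, line 27]
  grade_run([2, 12, 10, 10], 2) -> 12  [called from main, line 33]
Origin of each log line:
  1 — main, line 32
  2 — grade_run, line 24
  3 — bind_quota, line 8
  4 — screen_input, line 2
  5 — bind_quota, line 10
  6 — resolve_slot, line 15
  7 — main, line 34
A correct fix: line 18: replace `12` with `11`.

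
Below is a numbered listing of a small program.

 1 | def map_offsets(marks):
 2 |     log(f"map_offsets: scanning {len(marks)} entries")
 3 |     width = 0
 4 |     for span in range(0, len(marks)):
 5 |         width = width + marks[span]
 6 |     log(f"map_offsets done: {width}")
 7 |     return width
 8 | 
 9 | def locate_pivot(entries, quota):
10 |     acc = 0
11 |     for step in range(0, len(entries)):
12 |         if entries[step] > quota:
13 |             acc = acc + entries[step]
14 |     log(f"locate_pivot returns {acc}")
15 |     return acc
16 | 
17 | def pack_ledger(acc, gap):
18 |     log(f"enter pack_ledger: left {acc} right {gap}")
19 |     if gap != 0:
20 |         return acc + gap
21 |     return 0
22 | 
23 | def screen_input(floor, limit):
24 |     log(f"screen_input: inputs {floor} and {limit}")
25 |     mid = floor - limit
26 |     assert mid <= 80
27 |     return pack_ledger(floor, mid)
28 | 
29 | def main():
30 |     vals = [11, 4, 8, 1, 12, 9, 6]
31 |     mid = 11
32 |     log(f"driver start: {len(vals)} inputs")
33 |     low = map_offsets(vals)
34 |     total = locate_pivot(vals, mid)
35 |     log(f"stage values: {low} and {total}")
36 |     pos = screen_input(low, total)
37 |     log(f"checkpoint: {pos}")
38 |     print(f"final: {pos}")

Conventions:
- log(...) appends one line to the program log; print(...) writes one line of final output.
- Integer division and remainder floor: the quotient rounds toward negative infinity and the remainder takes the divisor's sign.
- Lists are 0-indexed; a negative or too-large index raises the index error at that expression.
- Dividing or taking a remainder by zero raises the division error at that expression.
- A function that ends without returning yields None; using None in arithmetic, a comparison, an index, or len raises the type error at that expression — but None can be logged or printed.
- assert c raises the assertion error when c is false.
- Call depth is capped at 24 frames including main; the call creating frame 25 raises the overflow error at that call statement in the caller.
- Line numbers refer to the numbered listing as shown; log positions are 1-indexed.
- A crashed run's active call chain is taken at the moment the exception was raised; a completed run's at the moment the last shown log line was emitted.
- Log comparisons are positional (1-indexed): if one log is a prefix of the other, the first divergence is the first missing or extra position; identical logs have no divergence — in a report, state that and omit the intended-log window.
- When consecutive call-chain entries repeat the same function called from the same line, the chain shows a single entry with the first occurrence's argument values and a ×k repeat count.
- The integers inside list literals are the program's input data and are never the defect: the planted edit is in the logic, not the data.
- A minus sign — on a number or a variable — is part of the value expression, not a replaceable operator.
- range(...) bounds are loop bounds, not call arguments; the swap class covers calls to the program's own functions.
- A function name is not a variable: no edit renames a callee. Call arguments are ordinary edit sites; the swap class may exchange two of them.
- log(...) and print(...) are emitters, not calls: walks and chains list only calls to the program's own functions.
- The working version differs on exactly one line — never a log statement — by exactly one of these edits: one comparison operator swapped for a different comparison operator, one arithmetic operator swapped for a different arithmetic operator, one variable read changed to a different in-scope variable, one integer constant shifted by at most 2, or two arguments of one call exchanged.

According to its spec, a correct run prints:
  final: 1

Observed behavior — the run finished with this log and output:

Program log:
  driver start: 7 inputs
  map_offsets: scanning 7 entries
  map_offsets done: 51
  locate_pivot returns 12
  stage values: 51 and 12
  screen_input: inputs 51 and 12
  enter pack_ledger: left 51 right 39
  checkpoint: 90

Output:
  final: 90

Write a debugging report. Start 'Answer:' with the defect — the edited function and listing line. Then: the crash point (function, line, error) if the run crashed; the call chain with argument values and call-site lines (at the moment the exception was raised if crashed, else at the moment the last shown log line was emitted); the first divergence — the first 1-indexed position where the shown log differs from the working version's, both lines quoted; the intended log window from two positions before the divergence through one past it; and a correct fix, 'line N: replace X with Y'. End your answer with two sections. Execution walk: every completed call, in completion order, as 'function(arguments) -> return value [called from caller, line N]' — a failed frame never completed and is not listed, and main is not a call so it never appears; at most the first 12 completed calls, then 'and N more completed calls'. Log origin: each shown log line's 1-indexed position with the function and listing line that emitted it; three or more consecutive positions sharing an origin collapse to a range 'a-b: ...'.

Answer: the defect is in pack_ledger at line 20.
Key observation: Log line 8 is where behavior first shows: 'checkpoint: 90' appears instead of 'checkpoint: 1'.
Call chain: main.
First divergence: position 8 — shown 'checkpoint: 90', intended 'checkpoint: 1'.
Intended log window:
  6: screen_input: inputs 51 and 12
  7: enter pack_ledger: left 51 right 39
  8: checkpoint: 1
Execution walk:
  map_offsets([11, 4, 8, 1, 12, 9, 6]) -> 51  [called from main, line 33]
  locate_pivot([11, 4, 8, 1, 12, 9, 6], 11) -> 12  [called from main, line 34]
  pack_ledger(51, 39) -> 90  [called from screen_input, line 27]
  screen_input(51, 12) -> 90  [called from main, line 36]
Log origins:
  1: logged in main at line 32
  2: logged in map_offsets at line 2
  3: logged in map_offsets at line 6
  4: logged in locate_pivot at line 14
  5: logged in main at line 35
  6: logged in screen_input at line 24
  7: logged in pack_ledger at line 18
  8: logged in main at line 37
A correct fix: line 20: replace `+` with `//`.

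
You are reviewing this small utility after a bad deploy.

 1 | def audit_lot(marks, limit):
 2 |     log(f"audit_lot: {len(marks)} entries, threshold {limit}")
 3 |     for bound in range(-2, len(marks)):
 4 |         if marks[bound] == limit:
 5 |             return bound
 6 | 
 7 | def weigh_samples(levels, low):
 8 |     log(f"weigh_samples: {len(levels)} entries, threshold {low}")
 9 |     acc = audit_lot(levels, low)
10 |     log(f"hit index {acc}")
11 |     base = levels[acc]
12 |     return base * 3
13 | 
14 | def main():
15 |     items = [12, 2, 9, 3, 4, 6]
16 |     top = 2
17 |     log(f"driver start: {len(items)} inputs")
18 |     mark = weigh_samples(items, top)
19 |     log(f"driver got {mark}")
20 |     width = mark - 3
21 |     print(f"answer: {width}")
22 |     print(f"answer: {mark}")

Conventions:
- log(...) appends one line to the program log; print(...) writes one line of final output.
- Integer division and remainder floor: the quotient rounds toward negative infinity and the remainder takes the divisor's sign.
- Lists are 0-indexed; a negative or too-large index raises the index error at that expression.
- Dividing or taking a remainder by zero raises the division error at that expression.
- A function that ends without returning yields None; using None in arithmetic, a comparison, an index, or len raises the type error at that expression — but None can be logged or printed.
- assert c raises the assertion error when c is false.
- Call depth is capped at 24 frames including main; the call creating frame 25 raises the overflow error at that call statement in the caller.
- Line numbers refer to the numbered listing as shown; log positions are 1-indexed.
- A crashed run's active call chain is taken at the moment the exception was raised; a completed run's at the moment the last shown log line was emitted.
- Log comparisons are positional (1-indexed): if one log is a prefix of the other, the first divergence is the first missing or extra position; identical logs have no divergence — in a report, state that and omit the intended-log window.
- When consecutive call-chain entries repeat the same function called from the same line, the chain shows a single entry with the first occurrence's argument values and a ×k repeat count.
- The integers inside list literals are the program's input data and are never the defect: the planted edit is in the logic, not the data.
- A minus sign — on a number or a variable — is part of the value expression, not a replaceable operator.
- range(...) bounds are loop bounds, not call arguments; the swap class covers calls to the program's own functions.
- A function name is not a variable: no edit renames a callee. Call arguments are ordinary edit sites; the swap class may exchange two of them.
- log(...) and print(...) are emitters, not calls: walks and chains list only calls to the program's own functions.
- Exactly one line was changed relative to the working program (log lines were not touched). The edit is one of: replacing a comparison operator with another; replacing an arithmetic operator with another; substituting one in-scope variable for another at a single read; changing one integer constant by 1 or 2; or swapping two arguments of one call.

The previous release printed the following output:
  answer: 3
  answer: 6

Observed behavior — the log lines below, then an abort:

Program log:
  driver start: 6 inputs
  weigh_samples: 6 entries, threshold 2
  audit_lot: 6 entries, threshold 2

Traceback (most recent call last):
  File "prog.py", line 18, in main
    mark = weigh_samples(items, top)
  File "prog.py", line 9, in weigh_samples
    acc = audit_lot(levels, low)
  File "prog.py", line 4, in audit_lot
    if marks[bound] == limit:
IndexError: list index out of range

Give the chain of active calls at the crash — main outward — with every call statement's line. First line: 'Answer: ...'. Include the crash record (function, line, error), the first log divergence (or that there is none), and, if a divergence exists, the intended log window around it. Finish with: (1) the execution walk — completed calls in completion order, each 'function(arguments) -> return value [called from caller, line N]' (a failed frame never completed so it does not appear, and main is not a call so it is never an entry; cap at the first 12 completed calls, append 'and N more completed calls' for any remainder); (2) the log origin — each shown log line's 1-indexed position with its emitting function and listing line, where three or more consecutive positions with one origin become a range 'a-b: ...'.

Answer: main -> weigh_samples (called at line 18) -> audit_lot (called at line 9).
Key observation: The shown log is a 3-line prefix of the intended one, whose next entry is 'hit index 1'.
Crash: audit_lot, line 4, IndexError.
First divergence: position 4; the shown log stops at 3 lines while the working version next logs 'hit index 1'.
Intended log window:
  2: weigh_samples: 6 entries, threshold 2
  3: audit_lot: 6 entries, threshold 2
  4: hit index 1
  5: driver got 6
Execution walk:
  (no call completed)
Log origin:
  1 — main, line 17
  2 — weigh_samples, line 8
  3 — audit_lot, line 2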